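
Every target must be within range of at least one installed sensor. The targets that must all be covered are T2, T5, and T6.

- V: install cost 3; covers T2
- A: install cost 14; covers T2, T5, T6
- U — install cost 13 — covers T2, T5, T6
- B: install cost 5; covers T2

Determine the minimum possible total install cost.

13

U alone covers T2, T5, T6 — every target.
Total install cost: 13.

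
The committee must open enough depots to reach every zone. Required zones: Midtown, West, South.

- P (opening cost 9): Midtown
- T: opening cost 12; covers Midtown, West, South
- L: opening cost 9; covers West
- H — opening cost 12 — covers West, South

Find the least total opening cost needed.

T alone covers Midtown, West, South — every zone.
Total opening cost: 12.
No cover costs less than 12.

12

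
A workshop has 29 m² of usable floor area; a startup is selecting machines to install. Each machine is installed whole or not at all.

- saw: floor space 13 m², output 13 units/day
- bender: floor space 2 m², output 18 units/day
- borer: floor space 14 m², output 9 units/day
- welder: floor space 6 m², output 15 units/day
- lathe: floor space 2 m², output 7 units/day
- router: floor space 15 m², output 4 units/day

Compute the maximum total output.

53

Take saw, bender, welder, and lathe: floor space 13 + 2 + 6 + 2 = 23 ≤ 29, output 13 + 18 + 15 + 7 = 53.
No other feasible combination does better.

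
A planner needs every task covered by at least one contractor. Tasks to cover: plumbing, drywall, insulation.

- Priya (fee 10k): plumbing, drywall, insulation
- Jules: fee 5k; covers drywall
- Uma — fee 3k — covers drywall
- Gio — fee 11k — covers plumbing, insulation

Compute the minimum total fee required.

10

The greedy cost-per-new-task heuristic would pick Uma and Priya for 13, but a cheaper cover exists.
Priya alone covers plumbing, drywall, insulation — every task.
Total fee: 10.
No cover costs less than 10.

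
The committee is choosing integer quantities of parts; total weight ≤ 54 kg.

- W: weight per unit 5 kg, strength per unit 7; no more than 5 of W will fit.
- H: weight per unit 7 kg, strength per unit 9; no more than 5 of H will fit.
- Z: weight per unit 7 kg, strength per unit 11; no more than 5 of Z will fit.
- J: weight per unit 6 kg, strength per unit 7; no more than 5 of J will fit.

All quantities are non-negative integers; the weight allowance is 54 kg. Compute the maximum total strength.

80

Take 1×W, 2×H, and 5×Z: weight 54 ≤ 54, strength 1·7 + 2·9 + 5·11 = 80.
Z has the best ratio (11/7) and is taken to its limit of 5; remaining capacity is filled optimally with the others.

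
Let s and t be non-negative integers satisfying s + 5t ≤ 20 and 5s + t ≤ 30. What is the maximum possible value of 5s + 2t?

(s,t)=(5,3): 1·5+5·3=20≤20, 5·5+1·3=28≤30, objective 31.
(s,t)=(5,2): 1·5+5·2=15≤20, 5·5+1·2=27≤30, objective 29.
Maximum is 31 at (s,t)=(5,3).

31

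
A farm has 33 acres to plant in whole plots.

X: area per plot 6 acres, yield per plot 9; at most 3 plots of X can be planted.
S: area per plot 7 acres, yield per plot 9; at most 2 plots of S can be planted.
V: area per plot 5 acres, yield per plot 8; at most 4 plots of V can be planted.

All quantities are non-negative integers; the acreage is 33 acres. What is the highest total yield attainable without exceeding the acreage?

Take 3×X and 3×V: area 33 ≤ 33, yield 3·9 + 3·8 = 51.
No other integer combination yields more.

51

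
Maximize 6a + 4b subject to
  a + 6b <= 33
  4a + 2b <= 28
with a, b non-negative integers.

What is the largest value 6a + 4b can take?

46

The continuous relaxation peaks at (4.64, 4.73) with value 46.73; rounding to a feasible lattice point costs some objective.
(a,b)=(5,4) is feasible, giving 46.
(a,b)=(5,3) is feasible, giving 42.
(a,b)=(4,4) is feasible, giving 40.
(a,b)=(3,5) is feasible, giving 38.
No feasible integer point exceeds 46.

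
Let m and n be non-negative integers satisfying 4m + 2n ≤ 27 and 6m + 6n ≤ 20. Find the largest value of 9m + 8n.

(m,n)=(3,0): 4·3+2·0=12≤27, 6·3+6·0=18≤20, objective 27.
(m,n)=(2,1): 4·2+2·1=10≤27, 6·2+6·1=18≤20, objective 26.
(m,n)=(2,0): 4·2+2·0=8≤27, 6·2+6·0=12≤20, objective 18.
The best lattice point is (3,0), giving 27.

27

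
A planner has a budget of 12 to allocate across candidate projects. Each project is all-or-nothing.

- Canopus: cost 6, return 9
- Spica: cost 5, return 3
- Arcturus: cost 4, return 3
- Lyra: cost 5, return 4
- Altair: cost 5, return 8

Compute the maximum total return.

17

Canopus + Lyra: cost 6 + 5 = 11 ≤ 12, return 9 + 4 = 13.
Canopus + Altair: cost 6 + 5 = 11 ≤ 12, return 9 + 8 = 17.
Canopus + Arcturus: cost 6 + 4 = 10 ≤ 12, return 9 + 3 = 12.
Best is Canopus and Altair with total return 17.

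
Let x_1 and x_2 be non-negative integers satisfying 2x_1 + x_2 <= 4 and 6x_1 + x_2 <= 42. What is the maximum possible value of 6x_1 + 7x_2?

(x_1,x_2)=(0,4): 2·0+1·4=4≤4, 6·0+1·4=4≤42, objective 28.
(x_1,x_2)=(0,3): 2·0+1·3=3≤4, 6·0+1·3=3≤42, objective 21.
Maximum is 28 at (x_1,x_2)=(0,4).

28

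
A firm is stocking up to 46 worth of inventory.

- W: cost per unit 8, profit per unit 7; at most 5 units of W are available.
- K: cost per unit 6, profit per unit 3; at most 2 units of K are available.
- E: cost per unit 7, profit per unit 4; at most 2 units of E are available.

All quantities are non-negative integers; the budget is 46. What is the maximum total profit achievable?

38

This is a bounded integer knapsack.
4×W and 2×E: cost 46 ≤ 46, profit 4·7 + 2·4 = 36.
5×W and 1×K: cost 46 ≤ 46, profit 5·7 + 1·3 = 38.
Best is 38.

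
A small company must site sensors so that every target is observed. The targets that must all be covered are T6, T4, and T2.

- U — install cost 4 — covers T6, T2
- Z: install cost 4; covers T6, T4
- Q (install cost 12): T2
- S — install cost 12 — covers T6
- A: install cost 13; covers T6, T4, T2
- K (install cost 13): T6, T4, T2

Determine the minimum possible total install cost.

This is an integer covering problem.
Choose U and Z: together they cover T6, T4, T2 — every target.
Total install cost: 4 + 4 = 8.
No cover costs less than 8.

8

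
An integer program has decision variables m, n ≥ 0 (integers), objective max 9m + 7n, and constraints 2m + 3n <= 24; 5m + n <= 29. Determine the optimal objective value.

73

(m,n)=(5,4): 2·5+3·4=22≤24, 5·5+1·4=29≤29, objective 73.
(m,n)=(4,5): 2·4+3·5=23≤24, 5·4+1·5=25≤29, objective 71.
The best lattice point is (5,4), giving 73.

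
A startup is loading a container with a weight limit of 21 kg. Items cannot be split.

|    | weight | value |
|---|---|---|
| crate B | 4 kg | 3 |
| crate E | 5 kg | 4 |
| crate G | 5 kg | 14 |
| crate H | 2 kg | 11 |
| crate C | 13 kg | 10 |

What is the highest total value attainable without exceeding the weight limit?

35

Take crate G, crate H, and crate C: weight 5 + 2 + 13 = 20 ≤ 21, value 14 + 11 + 10 = 35.
No other feasible combination does better.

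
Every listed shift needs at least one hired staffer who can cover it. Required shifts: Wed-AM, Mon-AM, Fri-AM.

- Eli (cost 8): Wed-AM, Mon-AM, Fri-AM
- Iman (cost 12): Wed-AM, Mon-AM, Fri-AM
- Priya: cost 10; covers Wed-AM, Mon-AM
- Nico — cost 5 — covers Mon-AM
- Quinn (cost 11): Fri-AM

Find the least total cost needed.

Eli alone covers Wed-AM, Mon-AM, Fri-AM — every shift.
Total cost: 8.
No cover costs less than 8.

8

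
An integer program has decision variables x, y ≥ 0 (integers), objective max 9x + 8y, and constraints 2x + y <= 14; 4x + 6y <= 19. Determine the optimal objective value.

The continuous relaxation peaks at (4.75, 0) with value 42.75; rounding to a feasible lattice point costs some objective.
(x,y)=(4,0): 2·4+1·0=8≤14, 4·4+6·0=16≤19, objective 36.
(x,y)=(3,1): 2·3+1·1=7≤14, 4·3+6·1=18≤19, objective 35.
No feasible integer point exceeds 36.

36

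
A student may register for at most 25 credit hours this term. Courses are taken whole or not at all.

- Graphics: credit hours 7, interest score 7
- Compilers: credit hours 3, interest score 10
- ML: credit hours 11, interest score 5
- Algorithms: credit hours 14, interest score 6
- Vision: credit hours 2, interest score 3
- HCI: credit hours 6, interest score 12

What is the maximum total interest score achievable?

Compilers + ML + Vision + HCI: credit hours 3 + 11 + 2 + 6 = 22 ≤ 25, interest score 10 + 5 + 3 + 12 = 30.
Graphics + Compilers + Vision + HCI: credit hours 7 + 3 + 2 + 6 = 18 ≤ 25, interest score 7 + 10 + 3 + 12 = 32.
Compilers + Algorithms + Vision + HCI: credit hours 3 + 14 + 2 + 6 = 25 ≤ 25, interest score 10 + 6 + 3 + 12 = 31.
Best is Graphics, Compilers, Vision, and HCI with total interest score 32.

32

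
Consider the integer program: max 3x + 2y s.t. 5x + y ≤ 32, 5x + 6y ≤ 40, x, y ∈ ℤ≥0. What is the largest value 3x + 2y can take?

The continuous relaxation peaks at (6.08, 1.6) with value 21.44; rounding to a feasible lattice point costs some objective.
(x,y)=(6,1): 5·6+1·1=31≤32, 5·6+6·1=36≤40, objective 20.
(x,y)=(5,2): 5·5+1·2=27≤32, 5·5+6·2=37≤40, objective 19.
(x,y)=(6,0): 5·6+1·0=30≤32, 5·6+6·0=30≤40, objective 18.
The best lattice point is (6,1), giving 20.

20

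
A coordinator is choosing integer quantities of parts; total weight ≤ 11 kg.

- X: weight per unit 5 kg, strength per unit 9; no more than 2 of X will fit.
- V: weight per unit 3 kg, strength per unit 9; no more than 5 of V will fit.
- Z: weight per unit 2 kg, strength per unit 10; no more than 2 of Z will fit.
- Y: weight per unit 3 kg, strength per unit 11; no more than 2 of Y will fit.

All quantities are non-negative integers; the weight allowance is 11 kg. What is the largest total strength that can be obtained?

42

Take 2×Z and 2×Y: weight 10 ≤ 11, strength 2·10 + 2·11 = 42.
Z has the best ratio (10/2) and is taken to its limit of 2; remaining capacity is filled optimally with the others.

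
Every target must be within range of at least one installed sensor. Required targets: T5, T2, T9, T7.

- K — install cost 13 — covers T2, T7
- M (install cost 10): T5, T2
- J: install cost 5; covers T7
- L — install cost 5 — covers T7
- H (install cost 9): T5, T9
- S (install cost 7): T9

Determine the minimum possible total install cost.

The greedy cost-per-new-target heuristic would pick H, J, and M for 24, but a cheaper cover exists.
Choose K and H: together they cover T5, T2, T9, T7 — every target.
Total install cost: 13 + 9 = 22.
No cover costs less than 22.

22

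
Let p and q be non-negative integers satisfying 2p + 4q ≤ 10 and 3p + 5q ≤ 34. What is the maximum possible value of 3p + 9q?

21

(p,q)=(1,2) is feasible, giving 21.
(p,q)=(0,2) is feasible, giving 18.
(p,q)=(2,1) is feasible, giving 15.
Maximum is 21 at (p,q)=(1,2).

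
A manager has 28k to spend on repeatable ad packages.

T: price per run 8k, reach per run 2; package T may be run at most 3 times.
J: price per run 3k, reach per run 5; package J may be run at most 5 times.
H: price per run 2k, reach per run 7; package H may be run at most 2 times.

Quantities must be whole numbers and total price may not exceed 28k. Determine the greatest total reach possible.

This is a bounded integer knapsack.
Take 1×T, 5×J, and 2×H: price 27 ≤ 28, reach 1·2 + 5·5 + 2·7 = 41.
H has the best ratio (7/2) and is taken to its limit of 2; remaining capacity is filled optimally with the others.

41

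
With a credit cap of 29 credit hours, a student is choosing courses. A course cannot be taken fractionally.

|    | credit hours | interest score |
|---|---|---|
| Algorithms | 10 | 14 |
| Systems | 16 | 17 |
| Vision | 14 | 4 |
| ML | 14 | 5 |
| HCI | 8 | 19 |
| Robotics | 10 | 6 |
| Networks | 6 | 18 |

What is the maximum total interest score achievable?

Algorithms + HCI + Networks: credit hours 10 + 8 + 6 = 24 ≤ 29, interest score 14 + 19 + 18 = 51.
ML + HCI + Networks: credit hours 14 + 8 + 6 = 28 ≤ 29, interest score 5 + 19 + 18 = 42.
HCI + Robotics + Networks: credit hours 8 + 10 + 6 = 24 ≤ 29, interest score 19 + 6 + 18 = 43.
Best is Algorithms, HCI, and Networks with total interest score 51.

51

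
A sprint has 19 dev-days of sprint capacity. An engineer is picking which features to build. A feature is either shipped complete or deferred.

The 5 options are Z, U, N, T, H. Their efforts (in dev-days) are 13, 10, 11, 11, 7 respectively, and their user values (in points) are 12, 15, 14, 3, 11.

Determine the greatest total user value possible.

26

Allowing fractional choices, the relaxed optimum would be about 28.5, but features are indivisible.
N + H: effort 11 + 7 = 18 ≤ 19, user value 14 + 11 = 25.
U + H: effort 10 + 7 = 17 ≤ 19, user value 15 + 11 = 26.
U: effort 10 ≤ 19, user value 15.
Best is U and H with total user value 26.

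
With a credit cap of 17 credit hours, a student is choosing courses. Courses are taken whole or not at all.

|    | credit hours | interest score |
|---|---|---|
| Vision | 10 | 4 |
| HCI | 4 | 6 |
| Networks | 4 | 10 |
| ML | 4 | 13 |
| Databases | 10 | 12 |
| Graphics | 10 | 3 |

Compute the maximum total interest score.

29

Allowing fractional choices, the relaxed optimum would be about 35.0, but courses are indivisible.
ML + Databases: credit hours 4 + 10 = 14 ≤ 17, interest score 13 + 12 = 25.
HCI + Networks + ML: credit hours 4 + 4 + 4 = 12 ≤ 17, interest score 6 + 10 + 13 = 29.
Networks + ML: credit hours 4 + 4 = 8 ≤ 17, interest score 10 + 13 = 23.
Best is HCI, Networks, and ML with total interest score 29.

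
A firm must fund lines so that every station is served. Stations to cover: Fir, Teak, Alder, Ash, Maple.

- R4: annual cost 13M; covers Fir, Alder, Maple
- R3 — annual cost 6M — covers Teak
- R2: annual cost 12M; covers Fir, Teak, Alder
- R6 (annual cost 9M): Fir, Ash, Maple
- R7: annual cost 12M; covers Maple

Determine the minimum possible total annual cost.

21

Choose R2 and R6: together they cover Fir, Teak, Alder, Ash, Maple — every station.
Total annual cost: 12 + 9 = 21.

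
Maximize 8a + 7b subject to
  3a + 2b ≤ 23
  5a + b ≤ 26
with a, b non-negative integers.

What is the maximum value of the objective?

(a,b)=(1,10) is feasible, giving 78.
(a,b)=(0,11) is feasible, giving 77.
(a,b)=(1,9) is feasible, giving 71.
No feasible integer point exceeds 78.

78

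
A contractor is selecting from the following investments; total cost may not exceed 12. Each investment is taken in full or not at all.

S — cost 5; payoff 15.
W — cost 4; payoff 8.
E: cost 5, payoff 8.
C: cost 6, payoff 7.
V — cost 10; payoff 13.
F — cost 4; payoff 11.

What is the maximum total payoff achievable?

Allowing fractional choices, the relaxed optimum would be about 32.0, but investments are indivisible.
S + W: cost 5 + 4 = 9 ≤ 12, payoff 15 + 8 = 23.
S + F: cost 5 + 4 = 9 ≤ 12, payoff 15 + 11 = 26.
Best is S and F with total payoff 26.

26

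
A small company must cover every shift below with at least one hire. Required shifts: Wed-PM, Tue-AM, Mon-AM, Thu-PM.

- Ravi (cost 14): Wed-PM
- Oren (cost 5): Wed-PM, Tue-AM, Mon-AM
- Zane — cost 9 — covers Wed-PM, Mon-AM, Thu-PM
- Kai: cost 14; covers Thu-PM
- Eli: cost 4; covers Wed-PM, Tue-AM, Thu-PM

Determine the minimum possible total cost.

9

Choose Oren and Eli: together they cover Wed-PM, Tue-AM, Mon-AM, Thu-PM — every shift.
Total cost: 5 + 4 = 9.
No cover costs less than 9.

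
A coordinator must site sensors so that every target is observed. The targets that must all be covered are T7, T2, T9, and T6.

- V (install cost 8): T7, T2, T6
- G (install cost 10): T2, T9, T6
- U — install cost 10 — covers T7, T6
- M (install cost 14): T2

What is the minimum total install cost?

Choose V and G: together they cover T7, T2, T9, T6 — every target.
Total install cost: 8 + 10 = 18.

18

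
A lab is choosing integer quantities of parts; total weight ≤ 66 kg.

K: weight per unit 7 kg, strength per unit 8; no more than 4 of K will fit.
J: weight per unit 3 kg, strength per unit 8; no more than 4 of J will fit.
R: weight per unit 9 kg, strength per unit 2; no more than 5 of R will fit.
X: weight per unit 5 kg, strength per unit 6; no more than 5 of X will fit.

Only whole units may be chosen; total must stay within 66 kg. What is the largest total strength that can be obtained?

94

J has the best ratio (8/3); taking only J gives at most 4×8 = 32 (stopped by the supply cap of 4).
Mixing does better — 4×K, 4×J, and 5×X: weight 65 ≤ 66, strength 4·8 + 4·8 + 5·6 = 94.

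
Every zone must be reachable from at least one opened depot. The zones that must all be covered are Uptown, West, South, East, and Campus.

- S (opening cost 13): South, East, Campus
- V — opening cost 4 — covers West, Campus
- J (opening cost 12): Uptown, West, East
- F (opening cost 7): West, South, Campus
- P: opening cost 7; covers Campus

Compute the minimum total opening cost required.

19

This is an integer covering problem.
The greedy cost-per-new-zone heuristic would pick V, J, and F for 23, but a cheaper cover exists.
Choose J and F: together they cover Uptown, West, South, East, Campus — every zone.
Total opening cost: 12 + 7 = 19.
No cover costs less than 19.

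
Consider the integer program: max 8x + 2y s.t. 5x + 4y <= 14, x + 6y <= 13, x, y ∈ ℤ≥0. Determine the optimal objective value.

(x,y)=(2,1): 5·2+4·1=14≤14, 1·2+6·1=8≤13, objective 18.
(x,y)=(2,0): 5·2+4·0=10≤14, 1·2+6·0=2≤13, objective 16.
(x,y)=(1,2): 5·1+4·2=13≤14, 1·1+6·2=13≤13, objective 12.
The best lattice point is (2,1), giving 18.

18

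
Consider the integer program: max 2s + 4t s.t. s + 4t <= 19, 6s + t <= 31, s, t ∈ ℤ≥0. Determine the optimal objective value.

22

(s,t)=(3,4) is feasible, giving 22.
(s,t)=(2,4) is feasible, giving 20.
(s,t)=(4,3) is feasible, giving 20.
(s,t)=(3,3) is feasible, giving 18.
Maximum is 22 at (s,t)=(3,4).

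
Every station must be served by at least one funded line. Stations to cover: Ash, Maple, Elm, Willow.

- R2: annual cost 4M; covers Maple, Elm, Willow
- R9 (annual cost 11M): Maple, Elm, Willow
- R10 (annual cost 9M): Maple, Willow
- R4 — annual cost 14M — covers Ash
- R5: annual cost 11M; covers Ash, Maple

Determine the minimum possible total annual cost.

This is a weighted set-cover instance.
Choose R2 and R5: together they cover Ash, Maple, Elm, Willow — every station.
Total annual cost: 4 + 11 = 15.
No cover costs less than 15.

15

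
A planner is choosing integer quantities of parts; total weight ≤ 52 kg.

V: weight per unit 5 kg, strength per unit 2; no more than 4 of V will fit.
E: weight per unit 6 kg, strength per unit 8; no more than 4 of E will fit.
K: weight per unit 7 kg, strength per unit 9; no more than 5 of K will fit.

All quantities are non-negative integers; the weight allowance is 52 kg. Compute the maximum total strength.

68

Take 4×E and 4×K: weight 52 ≤ 52, strength 4·8 + 4·9 = 68.
E has the best ratio (8/6) and is taken to its limit of 4; remaining capacity is filled optimally with the others.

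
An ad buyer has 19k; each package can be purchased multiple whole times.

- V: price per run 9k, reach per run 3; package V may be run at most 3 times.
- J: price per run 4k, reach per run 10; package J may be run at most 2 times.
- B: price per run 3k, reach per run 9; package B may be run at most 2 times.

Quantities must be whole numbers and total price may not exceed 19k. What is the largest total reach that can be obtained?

38

This is a bounded integer knapsack.
2×J and 2×B: price 14 ≤ 19, reach 2·10 + 2·9 = 38.
1×V, 1×J, and 2×B: price 19 ≤ 19, reach 1·3 + 1·10 + 2·9 = 31.
Best is 38.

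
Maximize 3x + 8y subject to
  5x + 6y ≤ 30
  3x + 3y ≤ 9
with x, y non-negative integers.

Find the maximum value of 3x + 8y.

24

(x,y)=(0,3): 5·0+6·3=18≤30, 3·0+3·3=9≤9, objective 24.
(x,y)=(1,2): 5·1+6·2=17≤30, 3·1+3·2=9≤9, objective 19.
(x,y)=(0,2): 5·0+6·2=12≤30, 3·0+3·2=6≤9, objective 16.
Maximum is 24 at (x,y)=(0,3).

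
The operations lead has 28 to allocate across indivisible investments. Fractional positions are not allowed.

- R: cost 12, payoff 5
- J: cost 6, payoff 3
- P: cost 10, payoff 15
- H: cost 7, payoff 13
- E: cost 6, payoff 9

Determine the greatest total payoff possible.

37

Allowing fractional choices, the relaxed optimum would be about 39.5, but investments are indivisible.
J + P + H: cost 6 + 10 + 7 = 23 ≤ 28, payoff 3 + 15 + 13 = 31.
P + H + E: cost 10 + 7 + 6 = 23 ≤ 28, payoff 15 + 13 + 9 = 37.
R + P + E: cost 12 + 10 + 6 = 28 ≤ 28, payoff 5 + 15 + 9 = 29.
Best is P, H, and E with total payoff 37.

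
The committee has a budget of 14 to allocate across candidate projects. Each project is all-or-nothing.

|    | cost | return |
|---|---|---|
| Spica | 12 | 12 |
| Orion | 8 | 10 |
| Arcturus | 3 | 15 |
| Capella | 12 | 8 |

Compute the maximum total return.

25

Arcturus: cost 3 ≤ 14, return 15.
Orion + Arcturus: cost 8 + 3 = 11 ≤ 14, return 10 + 15 = 25.
Spica: cost 12 ≤ 14, return 12.
Best is Orion and Arcturus with total return 25.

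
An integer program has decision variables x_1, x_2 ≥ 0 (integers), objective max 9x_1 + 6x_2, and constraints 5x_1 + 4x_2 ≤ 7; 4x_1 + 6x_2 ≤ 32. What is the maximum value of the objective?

9

The continuous relaxation peaks at (1.4, 0) with value 12.60; rounding to a feasible lattice point costs some objective.
(x_1,x_2)=(1,0) is feasible, giving 9.
(x_1,x_2)=(0,1) is feasible, giving 6.
(x_1,x_2)=(0,0) is feasible, giving 0.
The best lattice point is (1,0), giving 9.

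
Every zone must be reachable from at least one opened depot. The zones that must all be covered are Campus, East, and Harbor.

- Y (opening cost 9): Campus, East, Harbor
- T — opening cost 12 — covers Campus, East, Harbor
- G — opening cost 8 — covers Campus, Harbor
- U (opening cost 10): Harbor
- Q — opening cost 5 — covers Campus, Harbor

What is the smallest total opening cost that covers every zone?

This is an integer covering problem.
Y alone covers Campus, East, Harbor — every zone.
Total opening cost: 9.

9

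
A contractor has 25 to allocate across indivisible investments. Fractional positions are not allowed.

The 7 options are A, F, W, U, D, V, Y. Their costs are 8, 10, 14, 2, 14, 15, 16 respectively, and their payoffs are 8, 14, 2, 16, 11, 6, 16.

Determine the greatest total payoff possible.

38

Allowing fractional choices, the relaxed optimum would be about 43.0, but investments are indivisible.
U + Y: cost 2 + 16 = 18 ≤ 25, payoff 16 + 16 = 32.
A + U + D: cost 8 + 2 + 14 = 24 ≤ 25, payoff 8 + 16 + 11 = 35.
A + F + U: cost 8 + 10 + 2 = 20 ≤ 25, payoff 8 + 14 + 16 = 38.
Best is A, F, and U with total payoff 38.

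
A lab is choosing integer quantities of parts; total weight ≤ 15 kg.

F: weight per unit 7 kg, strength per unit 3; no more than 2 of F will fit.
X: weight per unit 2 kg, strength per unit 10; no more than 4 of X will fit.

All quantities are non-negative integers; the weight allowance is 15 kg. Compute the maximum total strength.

X has the best ratio (10/2); taking only X gives at most 4×10 = 40 (stopped by the supply cap of 4).
Mixing does better — 1×F and 4×X: weight 15 ≤ 15, strength 1·3 + 4·10 = 43.

43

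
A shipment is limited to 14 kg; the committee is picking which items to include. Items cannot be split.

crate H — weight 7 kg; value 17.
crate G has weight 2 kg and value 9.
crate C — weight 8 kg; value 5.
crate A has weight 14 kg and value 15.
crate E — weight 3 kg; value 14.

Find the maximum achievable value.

This is a 0-1 knapsack instance.
Allowing fractional choices, the relaxed optimum would be about 42.1, but items are indivisible.
crate G + crate C + crate E: weight 2 + 8 + 3 = 13 ≤ 14, value 9 + 5 + 14 = 28.
crate H + crate E: weight 7 + 3 = 10 ≤ 14, value 17 + 14 = 31.
crate H + crate G + crate E: weight 7 + 2 + 3 = 12 ≤ 14, value 17 + 9 + 14 = 40.
Best is crate H, crate G, and crate E with total value 40.

40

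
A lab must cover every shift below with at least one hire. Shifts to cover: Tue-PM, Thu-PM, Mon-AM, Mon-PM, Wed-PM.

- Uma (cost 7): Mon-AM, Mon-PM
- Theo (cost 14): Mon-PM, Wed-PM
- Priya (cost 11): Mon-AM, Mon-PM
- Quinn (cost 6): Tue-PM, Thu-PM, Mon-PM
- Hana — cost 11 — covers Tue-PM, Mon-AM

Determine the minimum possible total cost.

27

Choose Uma, Theo, and Quinn: together they cover Tue-PM, Thu-PM, Mon-AM, Mon-PM, Wed-PM — every shift.
Total cost: 7 + 14 + 6 = 27.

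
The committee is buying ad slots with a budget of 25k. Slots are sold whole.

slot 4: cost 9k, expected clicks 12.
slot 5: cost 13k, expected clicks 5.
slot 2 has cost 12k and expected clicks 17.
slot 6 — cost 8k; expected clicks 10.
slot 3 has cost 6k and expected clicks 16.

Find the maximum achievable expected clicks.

Allowing fractional choices, the relaxed optimum would be about 42.3, but ad slots are indivisible.
slot 4 + slot 2: cost 9 + 12 = 21 ≤ 25, expected clicks 12 + 17 = 29.
slot 4 + slot 6 + slot 3: cost 9 + 8 + 6 = 23 ≤ 25, expected clicks 12 + 10 + 16 = 38.
slot 2 + slot 3: cost 12 + 6 = 18 ≤ 25, expected clicks 17 + 16 = 33.
Best is slot 4, slot 6, and slot 3 with total expected clicks 38.

38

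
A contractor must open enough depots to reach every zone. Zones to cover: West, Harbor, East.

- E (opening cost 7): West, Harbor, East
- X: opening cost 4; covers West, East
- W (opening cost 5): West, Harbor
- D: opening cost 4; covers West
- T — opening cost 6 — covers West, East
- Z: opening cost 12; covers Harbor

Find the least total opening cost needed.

7

This is a weighted set-cover instance.
The greedy cost-per-new-zone heuristic would pick X and W for 9, but a cheaper cover exists.
E alone covers West, Harbor, East — every zone.
Total opening cost: 7.
No cover costs less than 7.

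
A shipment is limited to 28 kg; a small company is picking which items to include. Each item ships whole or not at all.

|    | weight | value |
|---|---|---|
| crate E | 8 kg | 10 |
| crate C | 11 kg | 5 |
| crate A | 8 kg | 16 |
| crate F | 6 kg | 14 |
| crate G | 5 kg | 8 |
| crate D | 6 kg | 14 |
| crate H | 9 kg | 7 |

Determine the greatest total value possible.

54

Take crate E, crate A, crate F, and crate D: weight 8 + 8 + 6 + 6 = 28 ≤ 28, value 10 + 16 + 14 + 14 = 54.
No other feasible combination does better.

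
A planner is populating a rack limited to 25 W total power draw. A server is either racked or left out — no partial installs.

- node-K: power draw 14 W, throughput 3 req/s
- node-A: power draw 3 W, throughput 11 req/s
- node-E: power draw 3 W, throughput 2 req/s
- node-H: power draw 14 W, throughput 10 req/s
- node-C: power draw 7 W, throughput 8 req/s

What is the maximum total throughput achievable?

Allowing fractional choices, the relaxed optimum would be about 29.7, but servers are indivisible.
node-K + node-A + node-C: power draw 14 + 3 + 7 = 24 ≤ 25, throughput 3 + 11 + 8 = 22.
node-A + node-H + node-C: power draw 3 + 14 + 7 = 24 ≤ 25, throughput 11 + 10 + 8 = 29.
node-A + node-E + node-H: power draw 3 + 3 + 14 = 20 ≤ 25, throughput 11 + 2 + 10 = 23.
Best is node-A, node-H, and node-C with total throughput 29.

29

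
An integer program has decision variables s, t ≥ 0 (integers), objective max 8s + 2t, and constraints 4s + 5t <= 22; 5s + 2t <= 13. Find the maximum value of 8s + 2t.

18

The continuous relaxation peaks at (2.6, 0) with value 20.80; rounding to a feasible lattice point costs some objective.
(s,t)=(2,1): 4·2+5·1=13≤22, 5·2+2·1=12≤13, objective 18.
(s,t)=(2,0): 4·2+5·0=8≤22, 5·2+2·0=10≤13, objective 16.
(s,t)=(1,2): 4·1+5·2=14≤22, 5·1+2·2=9≤13, objective 12.
(s,t)=(1,1): 4·1+5·1=9≤22, 5·1+2·1=7≤13, objective 10.
Maximum is 18 at (s,t)=(2,1).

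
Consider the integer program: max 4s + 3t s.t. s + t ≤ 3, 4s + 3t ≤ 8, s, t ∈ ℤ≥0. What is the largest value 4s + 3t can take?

8

(s,t)=(2,0): 1·2+1·0=2≤3, 4·2+3·0=8≤8, objective 8.
(s,t)=(1,1): 1·1+1·1=2≤3, 4·1+3·1=7≤8, objective 7.
(s,t)=(1,0): 1·1+1·0=1≤3, 4·1+3·0=4≤8, objective 4.
No feasible integer point exceeds 8.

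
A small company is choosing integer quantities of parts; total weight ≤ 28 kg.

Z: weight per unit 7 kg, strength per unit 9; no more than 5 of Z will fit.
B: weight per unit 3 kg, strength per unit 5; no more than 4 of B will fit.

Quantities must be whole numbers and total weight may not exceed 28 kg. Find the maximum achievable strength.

38

2×Z and 4×B: weight 26 ≤ 28, strength 2·9 + 4·5 = 38.
3×Z and 2×B: weight 27 ≤ 28, strength 3·9 + 2·5 = 37.
Best is 38.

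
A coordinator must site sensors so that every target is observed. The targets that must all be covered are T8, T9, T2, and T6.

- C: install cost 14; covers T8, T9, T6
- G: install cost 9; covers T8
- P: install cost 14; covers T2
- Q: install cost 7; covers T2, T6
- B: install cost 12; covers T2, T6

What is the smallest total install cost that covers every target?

Choose C and Q: together they cover T8, T9, T2, T6 — every target.
Total install cost: 14 + 7 = 21.

21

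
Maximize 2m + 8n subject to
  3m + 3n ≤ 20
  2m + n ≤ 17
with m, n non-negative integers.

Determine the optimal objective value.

(m,n)=(0,6): 3·0+3·6=18≤20, 2·0+1·6=6≤17, objective 48.
(m,n)=(1,5): 3·1+3·5=18≤20, 2·1+1·5=7≤17, objective 42.
(m,n)=(0,5): 3·0+3·5=15≤20, 2·0+1·5=5≤17, objective 40.
The best lattice point is (0,6), giving 48.

48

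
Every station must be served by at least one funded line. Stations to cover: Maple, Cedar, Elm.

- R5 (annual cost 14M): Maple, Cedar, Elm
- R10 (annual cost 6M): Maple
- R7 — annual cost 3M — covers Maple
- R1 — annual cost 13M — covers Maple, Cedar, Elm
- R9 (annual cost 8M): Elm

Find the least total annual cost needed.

This is an integer covering problem.
The greedy cost-per-new-station heuristic would pick R7 and R1 for 16, but a cheaper cover exists.
R1 alone covers Maple, Cedar, Elm — every station.
Total annual cost: 13.
No cover costs less than 13.

13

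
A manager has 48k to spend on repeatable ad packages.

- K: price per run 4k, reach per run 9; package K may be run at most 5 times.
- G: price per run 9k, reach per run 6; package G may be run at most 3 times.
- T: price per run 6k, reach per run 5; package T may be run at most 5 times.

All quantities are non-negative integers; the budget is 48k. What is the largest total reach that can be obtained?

66

Take 5×K, 1×G, and 3×T: price 47 ≤ 48, reach 5·9 + 1·6 + 3·5 = 66.
K has the best ratio (9/4) and is taken to its limit of 5; remaining capacity is filled optimally with the others.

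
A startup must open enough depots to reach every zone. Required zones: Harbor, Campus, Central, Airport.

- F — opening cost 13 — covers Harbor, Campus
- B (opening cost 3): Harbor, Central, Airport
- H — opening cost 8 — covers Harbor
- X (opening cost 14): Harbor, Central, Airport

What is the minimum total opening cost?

This is an integer covering problem.
Choose F and B: together they cover Harbor, Campus, Central, Airport — every zone.
Total opening cost: 13 + 3 = 16.
No cover costs less than 16.

16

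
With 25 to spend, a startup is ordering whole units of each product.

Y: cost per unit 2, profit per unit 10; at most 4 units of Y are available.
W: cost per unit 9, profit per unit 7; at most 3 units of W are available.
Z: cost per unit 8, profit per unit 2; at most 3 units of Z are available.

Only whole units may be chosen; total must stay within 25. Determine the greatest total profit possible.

4×Y, 1×W, and 1×Z: cost 25 ≤ 25, profit 4·10 + 1·7 + 1·2 = 49.
4×Y and 1×W: cost 17 ≤ 25, profit 4·10 + 1·7 = 47.
Best is 49.

49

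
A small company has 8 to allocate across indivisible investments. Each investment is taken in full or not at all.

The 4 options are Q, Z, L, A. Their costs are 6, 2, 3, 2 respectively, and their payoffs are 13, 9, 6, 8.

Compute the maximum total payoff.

23

Q + Z: cost 6 + 2 = 8 ≤ 8, payoff 13 + 9 = 22.
Z + L + A: cost 2 + 3 + 2 = 7 ≤ 8, payoff 9 + 6 + 8 = 23.
Q + A: cost 6 + 2 = 8 ≤ 8, payoff 13 + 8 = 21.
Best is Z, L, and A with total payoff 23.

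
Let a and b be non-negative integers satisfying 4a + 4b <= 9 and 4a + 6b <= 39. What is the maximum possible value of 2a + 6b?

12

The continuous relaxation peaks at (0, 2.25) with value 13.50; rounding to a feasible lattice point costs some objective.
(a,b)=(0,2): 4·0+4·2=8≤9, 4·0+6·2=12≤39, objective 12.
(a,b)=(1,1): 4·1+4·1=8≤9, 4·1+6·1=10≤39, objective 8.
(a,b)=(0,1): 4·0+4·1=4≤9, 4·0+6·1=6≤39, objective 6.
No feasible integer point exceeds 12.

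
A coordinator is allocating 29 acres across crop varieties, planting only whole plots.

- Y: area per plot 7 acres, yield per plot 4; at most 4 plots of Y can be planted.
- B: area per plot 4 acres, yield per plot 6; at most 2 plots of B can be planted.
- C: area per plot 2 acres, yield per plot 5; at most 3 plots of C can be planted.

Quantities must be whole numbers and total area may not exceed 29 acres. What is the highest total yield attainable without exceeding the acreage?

C has the best ratio (5/2); taking only C gives at most 3×5 = 15 (stopped by the supply cap of 3).
Mixing does better — 2×Y, 2×B, and 3×C: area 28 ≤ 29, yield 2·4 + 2·6 + 3·5 = 35.

35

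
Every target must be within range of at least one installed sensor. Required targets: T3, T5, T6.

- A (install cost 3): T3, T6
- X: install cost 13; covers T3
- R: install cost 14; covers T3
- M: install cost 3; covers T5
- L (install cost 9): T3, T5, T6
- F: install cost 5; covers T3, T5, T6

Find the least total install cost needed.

This is an integer covering problem.
The greedy cost-per-new-target heuristic would pick A and M for 6, but a cheaper cover exists.
F alone covers T3, T5, T6 — every target.
Total install cost: 5.
No cover costs less than 5.

5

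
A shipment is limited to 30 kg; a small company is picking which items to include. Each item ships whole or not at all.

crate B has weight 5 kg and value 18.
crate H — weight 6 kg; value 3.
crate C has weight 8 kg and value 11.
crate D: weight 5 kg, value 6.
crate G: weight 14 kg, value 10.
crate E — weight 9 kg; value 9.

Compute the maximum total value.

44

Treat it as a binary knapsack problem.
Allowing fractional choices, the relaxed optimum would be about 46.1, but items are indivisible.
crate B + crate H + crate C + crate E: weight 5 + 6 + 8 + 9 = 28 ≤ 30, value 18 + 3 + 11 + 9 = 41.
crate B + crate C + crate G: weight 5 + 8 + 14 = 27 ≤ 30, value 18 + 11 + 10 = 39.
crate B + crate C + crate D + crate E: weight 5 + 8 + 5 + 9 = 27 ≤ 30, value 18 + 11 + 6 + 9 = 44.
Best is crate B, crate C, crate D, and crate E with total value 44.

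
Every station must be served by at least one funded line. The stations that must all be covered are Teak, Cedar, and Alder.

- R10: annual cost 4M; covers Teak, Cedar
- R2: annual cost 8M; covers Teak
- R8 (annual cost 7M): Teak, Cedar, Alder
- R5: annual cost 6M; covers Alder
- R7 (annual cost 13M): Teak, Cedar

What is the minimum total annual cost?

The greedy cost-per-new-station heuristic would pick R10 and R5 for 10, but a cheaper cover exists.
R8 alone covers Teak, Cedar, Alder — every station.
Total annual cost: 7.
No cover costs less than 7.

7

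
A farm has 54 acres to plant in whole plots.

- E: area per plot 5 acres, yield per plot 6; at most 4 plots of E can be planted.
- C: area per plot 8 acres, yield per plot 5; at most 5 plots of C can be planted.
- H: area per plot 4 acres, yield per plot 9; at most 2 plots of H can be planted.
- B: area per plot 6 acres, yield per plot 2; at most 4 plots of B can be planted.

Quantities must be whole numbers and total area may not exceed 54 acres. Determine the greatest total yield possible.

57

This is a bounded integer knapsack.
Take 4×E, 3×C, and 2×H: area 52 ≤ 54, yield 4·6 + 3·5 + 2·9 = 57.
H has the best ratio (9/4) and is taken to its limit of 2; remaining capacity is filled optimally with the others.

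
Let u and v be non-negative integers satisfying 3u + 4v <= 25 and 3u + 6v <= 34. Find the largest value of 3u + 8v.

(u,v)=(1,5) is feasible, giving 43.
(u,v)=(0,5) is feasible, giving 40.
(u,v)=(2,4) is feasible, giving 38.
No feasible integer point exceeds 43.

43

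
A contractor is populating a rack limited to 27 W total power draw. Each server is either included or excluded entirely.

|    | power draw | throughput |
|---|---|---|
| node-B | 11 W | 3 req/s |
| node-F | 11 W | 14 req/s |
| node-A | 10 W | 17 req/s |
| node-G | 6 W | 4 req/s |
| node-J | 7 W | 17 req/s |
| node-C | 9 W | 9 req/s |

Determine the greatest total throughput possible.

node-A + node-G + node-J: power draw 10 + 6 + 7 = 23 ≤ 27, throughput 17 + 4 + 17 = 38.
node-F + node-J + node-C: power draw 11 + 7 + 9 = 27 ≤ 27, throughput 14 + 17 + 9 = 40.
node-A + node-J + node-C: power draw 10 + 7 + 9 = 26 ≤ 27, throughput 17 + 17 + 9 = 43.
Best is node-A, node-J, and node-C with total throughput 43.

43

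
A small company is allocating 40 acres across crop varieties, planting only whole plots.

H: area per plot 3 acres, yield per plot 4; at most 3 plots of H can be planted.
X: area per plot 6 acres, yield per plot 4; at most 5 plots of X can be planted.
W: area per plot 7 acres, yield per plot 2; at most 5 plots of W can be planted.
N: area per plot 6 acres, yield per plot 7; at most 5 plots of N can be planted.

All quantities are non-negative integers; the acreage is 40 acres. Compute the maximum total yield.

47

This is a bounded integer knapsack.
Take 3×H and 5×N: area 39 ≤ 40, yield 3·4 + 5·7 = 47.
H has the best ratio (4/3) and is taken to its limit of 3; remaining capacity is filled optimally with the others.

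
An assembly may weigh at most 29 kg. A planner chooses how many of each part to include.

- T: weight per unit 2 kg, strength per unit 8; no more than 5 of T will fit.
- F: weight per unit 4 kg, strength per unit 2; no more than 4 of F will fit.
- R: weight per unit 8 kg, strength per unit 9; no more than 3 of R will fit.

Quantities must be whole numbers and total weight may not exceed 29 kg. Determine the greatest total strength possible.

58

5×T and 2×R: weight 26 ≤ 29, strength 5·8 + 2·9 = 58.
5×T, 2×F, and 1×R: weight 26 ≤ 29, strength 5·8 + 2·2 + 1·9 = 53.
Best is 58.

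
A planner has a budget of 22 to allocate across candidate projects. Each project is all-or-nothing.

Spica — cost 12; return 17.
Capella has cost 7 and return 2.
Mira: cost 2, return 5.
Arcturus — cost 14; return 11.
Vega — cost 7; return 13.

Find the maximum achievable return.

35

Allowing fractional choices, the relaxed optimum would be about 35.8, but projects are indivisible.
Spica + Mira + Vega: cost 12 + 2 + 7 = 21 ≤ 22, return 17 + 5 + 13 = 35.
Spica + Capella + Mira: cost 12 + 7 + 2 = 21 ≤ 22, return 17 + 2 + 5 = 24.
Spica + Vega: cost 12 + 7 = 19 ≤ 22, return 17 + 13 = 30.
Best is Spica, Mira, and Vega with total return 35.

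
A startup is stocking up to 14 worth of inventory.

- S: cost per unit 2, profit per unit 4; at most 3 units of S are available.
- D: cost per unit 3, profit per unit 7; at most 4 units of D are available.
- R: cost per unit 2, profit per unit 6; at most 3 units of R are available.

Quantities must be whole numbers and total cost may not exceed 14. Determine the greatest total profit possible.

R has the best ratio (6/2); taking only R gives at most 3×6 = 18 (stopped by the supply cap of 3).
Mixing does better — 1×S, 2×D, and 3×R: cost 14 ≤ 14, profit 1·4 + 2·7 + 3·6 = 36.

36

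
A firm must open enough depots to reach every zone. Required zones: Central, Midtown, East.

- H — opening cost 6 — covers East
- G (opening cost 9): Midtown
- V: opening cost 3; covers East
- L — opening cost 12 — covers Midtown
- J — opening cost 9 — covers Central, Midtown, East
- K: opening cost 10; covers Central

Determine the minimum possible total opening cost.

9

This is an integer covering problem.
The greedy cost-per-new-zone heuristic would pick V and J for 12, but a cheaper cover exists.
J alone covers Central, Midtown, East — every zone.
Total opening cost: 9.
No cover costs less than 9.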